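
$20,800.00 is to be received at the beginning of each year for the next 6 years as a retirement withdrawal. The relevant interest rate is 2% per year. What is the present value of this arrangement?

This is an annuity due: 6 payments of $20,800.00 at the beginning of each year.
Periodic rate r = 0.02 per year.
PV = PMT × [(1 − (1+r)^−n)/r] × (1+r) = 20,800 × [1 − (1+r)^−6] / r × (1+r) = $118,839.96

$118,839.96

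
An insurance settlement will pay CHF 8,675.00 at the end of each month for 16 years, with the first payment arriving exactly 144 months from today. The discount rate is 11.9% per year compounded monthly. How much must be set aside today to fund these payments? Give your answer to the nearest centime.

Ordinary annuity of 192 payments, first payment at period 144.
Periodic rate r = 0.119/12 per month; n is counted in months.
The ordinary-annuity PV formula values the stream one period before the first payment (period 143); discount that back 143 periods:
PV₀ = 8,675 × [1 − (1+r)^−192] / r × (1+r)^−143 = CHF 181,258.66

CHF 181,258.66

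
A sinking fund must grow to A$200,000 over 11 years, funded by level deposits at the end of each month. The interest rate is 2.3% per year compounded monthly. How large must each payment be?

Level ordinary annuity; solve FV = PMT × [((1+r)^n − 1)/r] for PMT.
Periodic rate r = 0.023/12 per month; n is counted in months.
With n = 132: PMT = 200,000 / ([((1+r)^n − 1)/r]) = A$1,333.00

A$1,333.00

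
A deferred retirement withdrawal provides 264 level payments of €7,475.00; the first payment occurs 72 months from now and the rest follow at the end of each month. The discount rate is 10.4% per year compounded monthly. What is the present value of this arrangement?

€419,489.84

Ordinary annuity of 264 payments, first payment at period 72.
Periodic rate r = 0.104/12 per month; n is counted in months.
The ordinary-annuity PV formula values the stream one period before the first payment (period 71); discount that back 71 periods:
PV₀ = 7,475 × [1 − (1+r)^−264] / r × (1+r)^−71 = €419,489.84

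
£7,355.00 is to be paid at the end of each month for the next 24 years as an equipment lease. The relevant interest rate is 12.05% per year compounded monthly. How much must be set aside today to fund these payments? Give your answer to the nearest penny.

This is an ordinary annuity: 288 payments of £7,355.00 at the end of each month.
Periodic rate r = 0.1205/12 per month; n is counted in months.
PV = PMT × [(1 − (1+r)^−n)/r] = 7,355 × [1 − (1+r)^−288] / r = £691,232.55

£691,232.55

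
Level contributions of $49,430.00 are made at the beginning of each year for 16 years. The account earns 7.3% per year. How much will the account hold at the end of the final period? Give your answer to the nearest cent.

$1,516,621.03

This is an annuity due: 16 deposits of $49,430.00 at the beginning of each year.
Periodic rate r = 0.073 per year.
FV = PMT × [((1+r)^n − 1)/r] × (1+r) = 49,430 × [(1+r)^16 − 1] / r × (1+r) = $1,516,621.03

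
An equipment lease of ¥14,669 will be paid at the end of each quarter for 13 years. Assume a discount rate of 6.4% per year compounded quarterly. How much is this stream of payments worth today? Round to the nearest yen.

¥515,200

This is an ordinary annuity: 52 payments of ¥14,669 at the end of each quarter.
Periodic rate r = 0.064/4 per quarter; n is counted in quarters.
PV = PMT × [(1 − (1+r)^−n)/r] = 14,669 × [1 − (1+r)^−52] / r = ¥515,200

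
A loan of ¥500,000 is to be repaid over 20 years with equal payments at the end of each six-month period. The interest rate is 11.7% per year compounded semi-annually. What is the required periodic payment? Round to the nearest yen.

Level ordinary annuity; solve PV = PMT × [(1 − (1+r)^−n)/r] for PMT.
Periodic rate r = 0.117/2 per half-year; n is counted in half-years.
With n = 40: PMT = 500,000 / ([(1 − (1+r)^−n)/r]) = ¥32,605

¥32,605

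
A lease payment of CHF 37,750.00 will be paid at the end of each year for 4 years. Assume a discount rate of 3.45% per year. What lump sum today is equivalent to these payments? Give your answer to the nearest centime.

This is an ordinary annuity: 4 payments of CHF 37,750.00 at the end of each year.
Periodic rate r = 0.0345 per year.
PV = PMT × [(1 − (1+r)^−n)/r] = 37,750 × [1 − (1+r)^−4] / r = CHF 138,823.48

CHF 138,823.48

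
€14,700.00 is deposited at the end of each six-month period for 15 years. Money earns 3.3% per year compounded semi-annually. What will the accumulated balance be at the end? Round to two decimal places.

€564,733.92

This is an ordinary annuity: 30 deposits of €14,700.00 at the end of each six-month period.
Periodic rate r = 0.033/2 per half-year; n is counted in half-years.
FV = PMT × [((1+r)^n − 1)/r] = 14,700 × [(1+r)^30 − 1] / r = €564,733.92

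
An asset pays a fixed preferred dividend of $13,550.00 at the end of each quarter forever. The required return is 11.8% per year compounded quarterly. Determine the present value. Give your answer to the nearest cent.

$459,322.03

Periodic rate r = 0.118/4 per quarter.
Level perpetuity: PV = PMT / r = 13,550 / (0.118/4) = $459,322.03.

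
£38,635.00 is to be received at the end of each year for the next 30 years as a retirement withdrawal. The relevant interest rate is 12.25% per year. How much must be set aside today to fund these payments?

£305,541.88

This is an ordinary annuity: 30 payments of £38,635.00 at the end of each year.
Periodic rate r = 0.1225 per year.
PV = PMT × [(1 − (1+r)^−n)/r] = 38,635 × [1 − (1+r)^−30] / r = £305,541.88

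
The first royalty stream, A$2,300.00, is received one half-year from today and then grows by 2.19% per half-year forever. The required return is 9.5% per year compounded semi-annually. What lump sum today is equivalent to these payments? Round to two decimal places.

Periodic rate r = 0.095/2 per half-year.
Growing perpetuity (Gordon): PV = PMT₁ / (r − g) = 2,300 / (r − 0.0219) = A$89,843.75.

A$89,843.75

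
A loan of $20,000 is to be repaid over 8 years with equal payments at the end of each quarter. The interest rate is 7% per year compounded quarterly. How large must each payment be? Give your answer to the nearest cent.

Level ordinary annuity; solve PV = PMT × [(1 − (1+r)^−n)/r] for PMT.
Periodic rate r = 0.07/4 per quarter; n is counted in quarters.
With n = 32: PMT = 20,000 / ([(1 − (1+r)^−n)/r]) = $821.56

$821.56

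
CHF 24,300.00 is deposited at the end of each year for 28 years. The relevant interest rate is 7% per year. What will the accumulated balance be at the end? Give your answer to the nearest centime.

This is an ordinary annuity: 28 deposits of CHF 24,300.00 at the end of each year.
Periodic rate r = 0.07 per year.
FV = PMT × [((1+r)^n − 1)/r] = 24,300 × [(1+r)^28 − 1] / r = CHF 1,960,953.89

CHF 1,960,953.89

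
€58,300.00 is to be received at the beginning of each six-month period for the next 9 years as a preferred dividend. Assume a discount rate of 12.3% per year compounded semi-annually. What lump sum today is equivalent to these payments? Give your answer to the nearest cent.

€662,588.11

This is an annuity due: 18 payments of €58,300.00 at the beginning of each six-month period.
Periodic rate r = 0.123/2 per half-year; n is counted in half-years.
PV = PMT × [(1 − (1+r)^−n)/r] × (1+r) = 58,300 × [1 − (1+r)^−18] / r × (1+r) = €662,588.11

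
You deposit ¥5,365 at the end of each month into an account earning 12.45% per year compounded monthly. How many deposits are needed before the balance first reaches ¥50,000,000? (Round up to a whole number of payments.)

444 payments

Periodic rate r = 0.1245/12 per month; n is counted in months.
Ordinary annuity FV: 50,000,000 = 5,365 × [((1+r)^n − 1)/r].
(1+r)^n = 1 + 50,000,000 × r / 5,365, so n = ln(1 + 50,000,000·r/5,365) / ln(1+r) = 443.91.
Round up to a whole number of payments: n = 444.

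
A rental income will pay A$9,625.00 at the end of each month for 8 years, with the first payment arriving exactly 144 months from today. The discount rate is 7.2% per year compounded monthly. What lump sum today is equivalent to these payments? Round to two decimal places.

Ordinary annuity of 96 payments, first payment at period 144.
Periodic rate r = 0.072/12 per month; n is counted in months.
The ordinary-annuity PV formula values the stream one period before the first payment (period 143); discount that back 143 periods:
PV₀ = 9,625 × [1 − (1+r)^−96] / r × (1+r)^−143 = A$297,926.79

A$297,926.79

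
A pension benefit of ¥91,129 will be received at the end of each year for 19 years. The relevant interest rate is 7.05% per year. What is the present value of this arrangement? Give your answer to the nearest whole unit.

This is an ordinary annuity: 19 payments of ¥91,129 at the end of each year.
Periodic rate r = 0.0705 per year.
PV = PMT × [(1 − (1+r)^−n)/r] = 91,129 × [1 − (1+r)^−19] / r = ¥938,351

¥938,351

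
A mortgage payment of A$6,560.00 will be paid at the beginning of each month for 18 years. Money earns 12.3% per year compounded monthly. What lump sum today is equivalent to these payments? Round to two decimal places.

A$575,114.44

This is an annuity due: 216 payments of A$6,560.00 at the beginning of each month.
Periodic rate r = 0.123/12 per month; n is counted in months.
PV = PMT × [(1 − (1+r)^−n)/r] × (1+r) = 6,560 × [1 − (1+r)^−216] / r × (1+r) = A$575,114.44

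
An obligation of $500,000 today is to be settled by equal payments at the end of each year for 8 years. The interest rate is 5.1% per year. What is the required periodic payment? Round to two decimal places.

$77,673.93

Level ordinary annuity; solve PV = PMT × [(1 − (1+r)^−n)/r] for PMT.
Periodic rate r = 0.051 per year.
With n = 8: PMT = 500,000 / ([(1 − (1+r)^−n)/r]) = $77,673.93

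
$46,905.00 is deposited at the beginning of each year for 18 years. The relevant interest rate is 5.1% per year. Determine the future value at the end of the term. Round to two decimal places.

$1,399,856.75

This is an annuity due: 18 deposits of $46,905.00 at the beginning of each year.
Periodic rate r = 0.051 per year.
FV = PMT × [((1+r)^n − 1)/r] × (1+r) = 46,905 × [(1+r)^18 − 1] / r × (1+r) = $1,399,856.75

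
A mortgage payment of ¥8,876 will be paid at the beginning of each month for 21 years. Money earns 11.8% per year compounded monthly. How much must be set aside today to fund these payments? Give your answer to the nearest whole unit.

¥834,102

This is an annuity due: 252 payments of ¥8,876 at the beginning of each month.
Periodic rate r = 0.118/12 per month; n is counted in months.
PV = PMT × [(1 − (1+r)^−n)/r] × (1+r) = 8,876 × [1 − (1+r)^−252] / r × (1+r) = ¥834,102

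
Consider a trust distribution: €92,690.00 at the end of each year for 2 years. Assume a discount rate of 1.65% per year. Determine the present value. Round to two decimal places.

This is an ordinary annuity: 2 payments of €92,690.00 at the end of each year.
Periodic rate r = 0.0165 per year.
PV = PMT × [(1 − (1+r)^−n)/r] = 92,690 × [1 − (1+r)^−2] / r = €180,890.74

€180,890.74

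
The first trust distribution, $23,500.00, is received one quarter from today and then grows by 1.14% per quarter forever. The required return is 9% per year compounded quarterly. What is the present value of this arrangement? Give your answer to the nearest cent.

Periodic rate r = 0.09/4 per quarter.
Growing perpetuity (Gordon): PV = PMT₁ / (r − g) = 23,500 / (r − 0.0114) = $2,117,117.12.

$2,117,117.12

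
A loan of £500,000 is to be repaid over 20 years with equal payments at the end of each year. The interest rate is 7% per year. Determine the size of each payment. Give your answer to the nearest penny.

£47,196.46

Level ordinary annuity; solve PV = PMT × [(1 − (1+r)^−n)/r] for PMT.
Periodic rate r = 0.07 per year.
With n = 20: PMT = 500,000 / ([(1 − (1+r)^−n)/r]) = £47,196.46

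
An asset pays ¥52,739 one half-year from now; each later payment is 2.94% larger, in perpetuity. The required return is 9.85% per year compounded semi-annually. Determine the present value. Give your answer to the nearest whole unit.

¥2,656,877

Periodic rate r = 0.0985/2 per half-year.
Growing perpetuity (Gordon): PV = PMT₁ / (r − g) = 52,739 / (r − 0.0294) = ¥2,656,877.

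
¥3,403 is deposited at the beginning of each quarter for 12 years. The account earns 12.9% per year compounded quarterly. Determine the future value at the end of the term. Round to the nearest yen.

This is an annuity due: 48 deposits of ¥3,403 at the beginning of each quarter.
Periodic rate r = 0.129/4 per quarter; n is counted in quarters.
FV = PMT × [((1+r)^n − 1)/r] × (1+r) = 3,403 × [(1+r)^48 − 1] / r × (1+r) = ¥390,873

¥390,873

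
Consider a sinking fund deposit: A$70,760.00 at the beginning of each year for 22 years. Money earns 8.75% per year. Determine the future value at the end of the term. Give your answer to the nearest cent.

This is an annuity due: 22 deposits of A$70,760.00 at the beginning of each year.
Periodic rate r = 0.0875 per year.
FV = PMT × [((1+r)^n − 1)/r] × (1+r) = 70,760 × [(1+r)^22 − 1] / r × (1+r) = A$4,687,960.13

A$4,687,960.13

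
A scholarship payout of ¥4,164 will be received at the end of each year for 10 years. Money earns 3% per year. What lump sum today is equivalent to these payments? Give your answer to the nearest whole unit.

This is an ordinary annuity: 10 payments of ¥4,164 at the end of each year.
Periodic rate r = 0.03 per year.
PV = PMT × [(1 − (1+r)^−n)/r] = 4,164 × [1 − (1+r)^−10] / r = ¥35,520

¥35,520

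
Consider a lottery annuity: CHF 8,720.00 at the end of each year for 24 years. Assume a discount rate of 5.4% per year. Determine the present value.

CHF 115,778.13

This is an ordinary annuity: 24 payments of CHF 8,720.00 at the end of each year.
Periodic rate r = 0.054 per year.
PV = PMT × [(1 − (1+r)^−n)/r] = 8,720 × [1 − (1+r)^−24] / r = CHF 115,778.13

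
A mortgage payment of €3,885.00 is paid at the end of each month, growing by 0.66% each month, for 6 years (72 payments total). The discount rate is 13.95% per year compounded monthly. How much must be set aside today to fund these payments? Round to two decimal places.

€232,945.26

Periodic rate r = 0.1395/12 per month; n is counted in months.
Growing ordinary annuity: PV = PMT₁ × [1 − ((1+g)/(1+r))^n] / (r − g) = 3,885 × [1 − ((1+0.0066)/(1+r))^72] / (r − 0.0066) = €232,945.26.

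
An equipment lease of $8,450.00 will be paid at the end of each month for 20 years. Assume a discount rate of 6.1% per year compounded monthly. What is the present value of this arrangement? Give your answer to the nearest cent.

$1,170,016.46

This is an ordinary annuity: 240 payments of $8,450.00 at the end of each month.
Periodic rate r = 0.061/12 per month; n is counted in months.
PV = PMT × [(1 − (1+r)^−n)/r] = 8,450 × [1 − (1+r)^−240] / r = $1,170,016.46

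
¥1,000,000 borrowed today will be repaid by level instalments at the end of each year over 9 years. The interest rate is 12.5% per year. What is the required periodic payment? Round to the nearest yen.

Level ordinary annuity; solve PV = PMT × [(1 − (1+r)^−n)/r] for PMT.
Periodic rate r = 0.125 per year.
With n = 9: PMT = 1,000,000 / ([(1 − (1+r)^−n)/r]) = ¥191,260

¥191,260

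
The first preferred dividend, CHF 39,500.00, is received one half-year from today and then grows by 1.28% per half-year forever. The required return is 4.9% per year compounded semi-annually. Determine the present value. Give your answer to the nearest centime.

Periodic rate r = 0.049/2 per half-year.
Growing perpetuity (Gordon): PV = PMT₁ / (r − g) = 39,500 / (r − 0.0128) = CHF 3,376,068.38.

CHF 3,376,068.38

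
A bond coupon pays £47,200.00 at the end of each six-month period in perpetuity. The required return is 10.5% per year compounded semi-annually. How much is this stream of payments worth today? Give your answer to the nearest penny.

£899,047.62

Periodic rate r = 0.105/2 per half-year.
Level perpetuity: PV = PMT / r = 47,200 / (0.105/2) = £899,047.62.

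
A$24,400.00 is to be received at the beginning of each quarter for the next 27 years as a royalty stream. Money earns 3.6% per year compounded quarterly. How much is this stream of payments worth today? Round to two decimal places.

A$1,696,087.62

This is an annuity due: 108 payments of A$24,400.00 at the beginning of each quarter.
Periodic rate r = 0.036/4 per quarter; n is counted in quarters.
PV = PMT × [(1 − (1+r)^−n)/r] × (1+r) = 24,400 × [1 − (1+r)^−108] / r × (1+r) = A$1,696,087.62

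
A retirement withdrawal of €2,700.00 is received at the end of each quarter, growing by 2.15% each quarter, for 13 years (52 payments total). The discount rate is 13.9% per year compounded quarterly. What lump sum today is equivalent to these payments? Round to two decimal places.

€99,517.71

Periodic rate r = 0.139/4 per quarter; n is counted in quarters.
Growing ordinary annuity: PV = PMT₁ × [1 − ((1+g)/(1+r))^n] / (r − g) = 2,700 × [1 − ((1+0.0215)/(1+r))^52] / (r − 0.0215) = €99,517.71.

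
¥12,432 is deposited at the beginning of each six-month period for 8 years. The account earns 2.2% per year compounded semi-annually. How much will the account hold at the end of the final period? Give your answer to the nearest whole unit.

This is an annuity due: 16 deposits of ¥12,432 at the beginning of each six-month period.
Periodic rate r = 0.022/2 per half-year; n is counted in half-years.
FV = PMT × [((1+r)^n − 1)/r] × (1+r) = 12,432 × [(1+r)^16 − 1] / r × (1+r) = ¥218,574

¥218,574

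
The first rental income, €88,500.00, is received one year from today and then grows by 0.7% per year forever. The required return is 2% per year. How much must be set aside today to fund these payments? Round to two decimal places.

€6,807,692.31

Periodic rate r = 0.02 per year.
Growing perpetuity (Gordon): PV = PMT₁ / (r − g) = 88,500 / (r − 0.007) = €6,807,692.31.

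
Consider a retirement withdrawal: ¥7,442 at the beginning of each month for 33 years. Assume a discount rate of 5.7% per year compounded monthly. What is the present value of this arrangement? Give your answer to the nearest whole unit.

¥1,333,144

This is an annuity due: 396 payments of ¥7,442 at the beginning of each month.
Periodic rate r = 0.057/12 per month; n is counted in months.
PV = PMT × [(1 − (1+r)^−n)/r] × (1+r) = 7,442 × [1 − (1+r)^−396] / r × (1+r) = ¥1,333,144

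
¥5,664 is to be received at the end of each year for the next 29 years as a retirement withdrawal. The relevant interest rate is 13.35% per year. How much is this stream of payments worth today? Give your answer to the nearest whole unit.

¥41,306

This is an ordinary annuity: 29 payments of ¥5,664 at the end of each year.
Periodic rate r = 0.1335 per year.
PV = PMT × [(1 − (1+r)^−n)/r] = 5,664 × [1 − (1+r)^−29] / r = ¥41,306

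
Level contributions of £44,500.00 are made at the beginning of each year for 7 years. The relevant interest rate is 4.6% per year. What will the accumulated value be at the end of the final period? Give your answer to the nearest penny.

This is an annuity due: 7 deposits of £44,500.00 at the beginning of each year.
Periodic rate r = 0.046 per year.
FV = PMT × [((1+r)^n − 1)/r] × (1+r) = 44,500 × [(1+r)^7 − 1] / r × (1+r) = £374,403.69

£374,403.69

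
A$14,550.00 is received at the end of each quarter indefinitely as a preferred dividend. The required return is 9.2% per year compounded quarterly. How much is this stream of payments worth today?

Periodic rate r = 0.092/4 per quarter.
Level perpetuity: PV = PMT / r = 14,550 / (0.092/4) = A$632,608.70.

A$632,608.70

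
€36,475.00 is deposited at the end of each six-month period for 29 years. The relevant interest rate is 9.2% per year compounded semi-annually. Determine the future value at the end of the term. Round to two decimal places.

This is an ordinary annuity: 58 deposits of €36,475.00 at the end of each six-month period.
Periodic rate r = 0.092/2 per half-year; n is counted in half-years.
FV = PMT × [((1+r)^n − 1)/r] = 36,475 × [(1+r)^58 − 1] / r = €9,973,580.76

€9,973,580.76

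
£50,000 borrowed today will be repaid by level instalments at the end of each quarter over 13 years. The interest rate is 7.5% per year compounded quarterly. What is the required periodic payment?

£1,513.59

Level ordinary annuity; solve PV = PMT × [(1 − (1+r)^−n)/r] for PMT.
Periodic rate r = 0.075/4 per quarter; n is counted in quarters.
With n = 52: PMT = 50,000 / ([(1 − (1+r)^−n)/r]) = £1,513.59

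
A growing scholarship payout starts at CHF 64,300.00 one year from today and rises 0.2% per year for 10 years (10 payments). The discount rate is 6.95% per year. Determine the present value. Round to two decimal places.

Periodic rate r = 0.0695 per year.
Growing ordinary annuity: PV = PMT₁ × [1 − ((1+g)/(1+r))^n] / (r − g) = 64,300 × [1 − ((1+0.002)/(1+r))^10] / (r − 0.002) = CHF 456,255.74.

CHF 456,255.74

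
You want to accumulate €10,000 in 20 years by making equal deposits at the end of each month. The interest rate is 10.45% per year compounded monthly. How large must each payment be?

Level ordinary annuity; solve FV = PMT × [((1+r)^n − 1)/r] for PMT.
Periodic rate r = 0.1045/12 per month; n is counted in months.
With n = 240: PMT = 10,000 / ([((1+r)^n − 1)/r]) = €12.42

€12.42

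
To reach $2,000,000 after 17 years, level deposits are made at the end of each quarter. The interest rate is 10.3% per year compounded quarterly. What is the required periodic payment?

$11,113.29

Level ordinary annuity; solve FV = PMT × [((1+r)^n − 1)/r] for PMT.
Periodic rate r = 0.103/4 per quarter; n is counted in quarters.
With n = 68: PMT = 2,000,000 / ([((1+r)^n − 1)/r]) = $11,113.29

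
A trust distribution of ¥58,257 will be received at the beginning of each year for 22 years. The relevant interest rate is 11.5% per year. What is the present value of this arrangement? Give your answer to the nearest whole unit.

¥513,331

This is an annuity due: 22 payments of ¥58,257 at the beginning of each year.
Periodic rate r = 0.115 per year.
PV = PMT × [(1 − (1+r)^−n)/r] × (1+r) = 58,257 × [1 − (1+r)^−22] / r × (1+r) = ¥513,331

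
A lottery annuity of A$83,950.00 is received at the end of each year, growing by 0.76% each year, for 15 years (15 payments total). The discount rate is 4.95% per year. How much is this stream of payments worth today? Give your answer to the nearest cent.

A$916,172.22

Periodic rate r = 0.0495 per year.
Growing ordinary annuity: PV = PMT₁ × [1 − ((1+g)/(1+r))^n] / (r − g) = 83,950 × [1 − ((1+0.0076)/(1+r))^15] / (r − 0.0076) = A$916,172.22.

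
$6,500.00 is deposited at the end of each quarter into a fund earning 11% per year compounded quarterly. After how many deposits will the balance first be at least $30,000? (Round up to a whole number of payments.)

5 payments

Periodic rate r = 0.11/4 per quarter; n is counted in quarters.
Ordinary annuity FV: 30,000 = 6,500 × [((1+r)^n − 1)/r].
(1+r)^n = 1 + 30,000 × r / 6,500, so n = ln(1 + 30,000·r/6,500) / ln(1+r) = 4.40.
Round up to a whole number of payments: n = 5.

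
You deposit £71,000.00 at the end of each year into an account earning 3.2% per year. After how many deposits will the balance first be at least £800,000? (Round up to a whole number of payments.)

10 payments

Periodic rate r = 0.032 per year.
Ordinary annuity FV: 800,000 = 71,000 × [((1+r)^n − 1)/r].
(1+r)^n = 1 + 800,000 × r / 71,000, so n = ln(1 + 800,000·r/71,000) / ln(1+r) = 9.77.
Round up to a whole number of payments: n = 10.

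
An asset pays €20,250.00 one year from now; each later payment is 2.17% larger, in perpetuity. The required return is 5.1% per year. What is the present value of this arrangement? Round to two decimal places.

€691,126.28

Periodic rate r = 0.051 per year.
Growing perpetuity (Gordon): PV = PMT₁ / (r − g) = 20,250 / (r − 0.0217) = €691,126.28.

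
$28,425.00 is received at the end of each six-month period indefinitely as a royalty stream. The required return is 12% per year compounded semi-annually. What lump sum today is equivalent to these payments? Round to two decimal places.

$473,750.00

Periodic rate r = 0.12/2 per half-year.
Level perpetuity: PV = PMT / r = 28,425 / (0.12/2) = $473,750.00.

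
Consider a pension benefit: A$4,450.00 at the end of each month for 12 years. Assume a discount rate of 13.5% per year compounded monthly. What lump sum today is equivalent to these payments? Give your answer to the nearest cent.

This is an ordinary annuity: 144 payments of A$4,450.00 at the end of each month.
Periodic rate r = 0.135/12 per month; n is counted in months.
PV = PMT × [(1 − (1+r)^−n)/r] = 4,450 × [1 − (1+r)^−144] / r = A$316,564.39

A$316,564.39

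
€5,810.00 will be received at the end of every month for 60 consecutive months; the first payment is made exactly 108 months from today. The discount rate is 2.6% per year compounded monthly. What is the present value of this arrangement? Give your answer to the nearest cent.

Ordinary annuity of 60 payments, first payment at period 108.
Periodic rate r = 0.026/12 per month; n is counted in months.
The ordinary-annuity PV formula values the stream one period before the first payment (period 107); discount that back 107 periods:
PV₀ = 5,810 × [1 − (1+r)^−60] / r × (1+r)^−107 = €259,053.11

€259,053.11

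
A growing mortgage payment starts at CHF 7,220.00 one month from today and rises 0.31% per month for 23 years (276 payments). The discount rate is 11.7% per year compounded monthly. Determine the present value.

Periodic rate r = 0.117/12 per month; n is counted in months.
Growing ordinary annuity: PV = PMT₁ × [1 − ((1+g)/(1+r))^n] / (r − g) = 7,220 × [1 − ((1+0.0031)/(1+r))^276] / (r − 0.0031) = CHF 910,448.45.

CHF 910,448.45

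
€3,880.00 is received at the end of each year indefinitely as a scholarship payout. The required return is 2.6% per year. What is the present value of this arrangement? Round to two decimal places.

Periodic rate r = 0.026 per year.
Level perpetuity: PV = PMT / r = 3,880 / (0.026) = €149,230.77.

€149,230.77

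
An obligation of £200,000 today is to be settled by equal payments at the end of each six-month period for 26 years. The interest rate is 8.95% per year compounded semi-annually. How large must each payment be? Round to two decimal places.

£9,973.80

Level ordinary annuity; solve PV = PMT × [(1 − (1+r)^−n)/r] for PMT.
Periodic rate r = 0.0895/2 per half-year; n is counted in half-years.
With n = 52: PMT = 200,000 / ([(1 − (1+r)^−n)/r]) = £9,973.80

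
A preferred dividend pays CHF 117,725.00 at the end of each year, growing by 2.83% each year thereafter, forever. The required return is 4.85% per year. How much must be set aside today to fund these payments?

Periodic rate r = 0.0485 per year.
Growing perpetuity (Gordon): PV = PMT₁ / (r − g) = 117,725 / (r − 0.0283) = CHF 5,827,970.30.

CHF 5,827,970.30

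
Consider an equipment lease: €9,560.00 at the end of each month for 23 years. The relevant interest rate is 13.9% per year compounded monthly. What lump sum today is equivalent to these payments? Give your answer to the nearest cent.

This is an ordinary annuity: 276 payments of €9,560.00 at the end of each month.
Periodic rate r = 0.139/12 per month; n is counted in months.
PV = PMT × [(1 − (1+r)^−n)/r] = 9,560 × [1 − (1+r)^−276] / r = €790,954.92

€790,954.92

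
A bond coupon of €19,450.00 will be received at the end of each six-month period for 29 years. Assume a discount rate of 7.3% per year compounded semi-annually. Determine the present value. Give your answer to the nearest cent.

This is an ordinary annuity: 58 payments of €19,450.00 at the end of each six-month period.
Periodic rate r = 0.073/2 per half-year; n is counted in half-years.
PV = PMT × [(1 − (1+r)^−n)/r] = 19,450 × [1 − (1+r)^−58] / r = €466,256.35

€466,256.35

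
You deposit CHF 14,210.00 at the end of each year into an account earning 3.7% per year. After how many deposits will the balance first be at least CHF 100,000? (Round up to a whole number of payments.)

Periodic rate r = 0.037 per year.
Ordinary annuity FV: 100,000 = 14,210 × [((1+r)^n − 1)/r].
(1+r)^n = 1 + 100,000 × r / 14,210, so n = ln(1 + 100,000·r/14,210) / ln(1+r) = 6.37.
Round up to a whole number of payments: n = 7.

7 payments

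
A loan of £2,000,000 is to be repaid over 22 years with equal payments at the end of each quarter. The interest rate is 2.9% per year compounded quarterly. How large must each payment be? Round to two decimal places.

£30,822.57

Level ordinary annuity; solve PV = PMT × [(1 − (1+r)^−n)/r] for PMT.
Periodic rate r = 0.029/4 per quarter; n is counted in quarters.
With n = 88: PMT = 2,000,000 / ([(1 − (1+r)^−n)/r]) = £30,822.57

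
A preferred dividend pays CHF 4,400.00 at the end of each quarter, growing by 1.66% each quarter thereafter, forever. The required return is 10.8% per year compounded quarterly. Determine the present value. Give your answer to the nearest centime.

CHF 423,076.92

Periodic rate r = 0.108/4 per quarter.
Growing perpetuity (Gordon): PV = PMT₁ / (r − g) = 4,400 / (r − 0.0166) = CHF 423,076.92.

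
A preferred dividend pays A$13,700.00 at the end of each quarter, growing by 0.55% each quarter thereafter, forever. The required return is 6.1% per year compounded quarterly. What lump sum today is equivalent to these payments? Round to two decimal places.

A$1,405,128.21

Periodic rate r = 0.061/4 per quarter.
Growing perpetuity (Gordon): PV = PMT₁ / (r − g) = 13,700 / (r − 0.0055) = A$1,405,128.21.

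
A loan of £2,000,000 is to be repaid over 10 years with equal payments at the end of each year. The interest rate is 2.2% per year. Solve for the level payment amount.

£224,989.31

Level ordinary annuity; solve PV = PMT × [(1 − (1+r)^−n)/r] for PMT.
Periodic rate r = 0.022 per year.
With n = 10: PMT = 2,000,000 / ([(1 − (1+r)^−n)/r]) = £224,989.31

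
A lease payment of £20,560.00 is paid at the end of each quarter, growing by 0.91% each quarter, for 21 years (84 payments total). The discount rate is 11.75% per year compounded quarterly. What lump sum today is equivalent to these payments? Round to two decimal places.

Periodic rate r = 0.1175/4 per quarter; n is counted in quarters.
Growing ordinary annuity: PV = PMT₁ × [1 − ((1+g)/(1+r))^n] / (r − g) = 20,560 × [1 − ((1+0.0091)/(1+r))^84] / (r − 0.0091) = £823,356.24.

£823,356.24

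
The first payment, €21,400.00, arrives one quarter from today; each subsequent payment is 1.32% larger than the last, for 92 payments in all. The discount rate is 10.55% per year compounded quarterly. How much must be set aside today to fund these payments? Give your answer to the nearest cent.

€1,129,451.82

Periodic rate r = 0.1055/4 per quarter; n is counted in quarters.
Growing ordinary annuity: PV = PMT₁ × [1 − ((1+g)/(1+r))^n] / (r − g) = 21,400 × [1 − ((1+0.0132)/(1+r))^92] / (r − 0.0132) = €1,129,451.82.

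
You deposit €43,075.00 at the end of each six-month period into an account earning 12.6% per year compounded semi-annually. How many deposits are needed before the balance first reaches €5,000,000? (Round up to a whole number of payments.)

Periodic rate r = 0.126/2 per half-year; n is counted in half-years.
Ordinary annuity FV: 5,000,000 = 43,075 × [((1+r)^n − 1)/r].
(1+r)^n = 1 + 5,000,000 × r / 43,075, so n = ln(1 + 5,000,000·r/43,075) / ln(1+r) = 34.66.
Round up to a whole number of payments: n = 35.

35 payments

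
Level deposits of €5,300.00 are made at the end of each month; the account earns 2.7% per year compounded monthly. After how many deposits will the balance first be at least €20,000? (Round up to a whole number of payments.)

4 payments

Periodic rate r = 0.027/12 per month; n is counted in months.
Ordinary annuity FV: 20,000 = 5,300 × [((1+r)^n − 1)/r].
(1+r)^n = 1 + 20,000 × r / 5,300, so n = ln(1 + 20,000·r/5,300) / ln(1+r) = 3.76.
Round up to a whole number of payments: n = 4.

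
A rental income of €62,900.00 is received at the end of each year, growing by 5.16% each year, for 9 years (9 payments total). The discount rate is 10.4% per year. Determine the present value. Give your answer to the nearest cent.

€425,468.77

Periodic rate r = 0.104 per year.
Growing ordinary annuity: PV = PMT₁ × [1 − ((1+g)/(1+r))^n] / (r − g) = 62,900 × [1 − ((1+0.0516)/(1+r))^9] / (r − 0.0516) = €425,468.77.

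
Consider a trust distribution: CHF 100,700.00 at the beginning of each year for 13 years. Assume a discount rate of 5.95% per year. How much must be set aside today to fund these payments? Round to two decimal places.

This is an annuity due: 13 payments of CHF 100,700.00 at the beginning of each year.
Periodic rate r = 0.0595 per year.
PV = PMT × [(1 − (1+r)^−n)/r] × (1+r) = 100,700 × [1 − (1+r)^−13] / r × (1+r) = CHF 947,272.14

CHF 947,272.14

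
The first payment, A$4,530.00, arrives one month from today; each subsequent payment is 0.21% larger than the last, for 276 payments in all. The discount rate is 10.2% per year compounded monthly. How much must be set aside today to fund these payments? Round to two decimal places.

Periodic rate r = 0.102/12 per month; n is counted in months.
Growing ordinary annuity: PV = PMT₁ × [1 − ((1+g)/(1+r))^n] / (r − g) = 4,530 × [1 − ((1+0.0021)/(1+r))^276] / (r − 0.0021) = A$585,682.52.

A$585,682.52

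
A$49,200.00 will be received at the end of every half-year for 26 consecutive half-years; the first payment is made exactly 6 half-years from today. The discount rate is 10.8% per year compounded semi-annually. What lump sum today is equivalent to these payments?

Ordinary annuity of 26 payments, first payment at period 6.
Periodic rate r = 0.108/2 per half-year; n is counted in half-years.
The ordinary-annuity PV formula values the stream one period before the first payment (period 5); discount that back 5 periods:
PV₀ = 49,200 × [1 − (1+r)^−26] / r × (1+r)^−5 = A$521,987.43

A$521,987.43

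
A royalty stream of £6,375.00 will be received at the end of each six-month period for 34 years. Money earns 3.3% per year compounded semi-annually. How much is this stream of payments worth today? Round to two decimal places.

This is an ordinary annuity: 68 payments of £6,375.00 at the end of each six-month period.
Periodic rate r = 0.033/2 per half-year; n is counted in half-years.
PV = PMT × [(1 − (1+r)^−n)/r] = 6,375 × [1 − (1+r)^−68] / r = £259,395.66

£259,395.66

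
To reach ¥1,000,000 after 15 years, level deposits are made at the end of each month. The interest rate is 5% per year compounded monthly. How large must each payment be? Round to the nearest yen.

Level ordinary annuity; solve FV = PMT × [((1+r)^n − 1)/r] for PMT.
Periodic rate r = 0.05/12 per month; n is counted in months.
With n = 180: PMT = 1,000,000 / ([((1+r)^n − 1)/r]) = ¥3,741

¥3,741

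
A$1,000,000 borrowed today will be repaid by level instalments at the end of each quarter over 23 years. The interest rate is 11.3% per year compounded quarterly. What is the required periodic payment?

A$30,609.23

Level ordinary annuity; solve PV = PMT × [(1 − (1+r)^−n)/r] for PMT.
Periodic rate r = 0.113/4 per quarter; n is counted in quarters.
With n = 92: PMT = 1,000,000 / ([(1 − (1+r)^−n)/r]) = A$30,609.23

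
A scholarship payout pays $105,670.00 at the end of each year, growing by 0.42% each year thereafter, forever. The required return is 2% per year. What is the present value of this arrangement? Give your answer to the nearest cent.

$6,687,974.68

Periodic rate r = 0.02 per year.
Growing perpetuity (Gordon): PV = PMT₁ / (r − g) = 105,670 / (r − 0.0042) = $6,687,974.68.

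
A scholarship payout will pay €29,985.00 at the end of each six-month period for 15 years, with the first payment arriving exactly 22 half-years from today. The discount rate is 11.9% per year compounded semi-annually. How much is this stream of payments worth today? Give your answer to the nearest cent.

Ordinary annuity of 30 payments, first payment at period 22.
Periodic rate r = 0.119/2 per half-year; n is counted in half-years.
The ordinary-annuity PV formula values the stream one period before the first payment (period 21); discount that back 21 periods:
PV₀ = 29,985 × [1 − (1+r)^−30] / r × (1+r)^−21 = €123,276.97

€123,276.97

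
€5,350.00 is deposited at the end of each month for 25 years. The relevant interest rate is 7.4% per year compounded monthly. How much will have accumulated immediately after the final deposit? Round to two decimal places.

€4,618,750.09

This is an ordinary annuity: 300 deposits of €5,350.00 at the end of each month.
Periodic rate r = 0.074/12 per month; n is counted in months.
FV = PMT × [((1+r)^n − 1)/r] = 5,350 × [(1+r)^300 − 1] / r = €4,618,750.09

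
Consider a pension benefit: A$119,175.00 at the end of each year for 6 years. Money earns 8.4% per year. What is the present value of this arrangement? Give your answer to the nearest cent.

This is an ordinary annuity: 6 payments of A$119,175.00 at the end of each year.
Periodic rate r = 0.084 per year.
PV = PMT × [(1 − (1+r)^−n)/r] = 119,175 × [1 − (1+r)^−6] / r = A$544,309.67

A$544,309.67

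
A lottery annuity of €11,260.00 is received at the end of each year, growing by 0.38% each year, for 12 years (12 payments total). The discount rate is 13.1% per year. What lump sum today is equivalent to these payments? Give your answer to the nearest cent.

€67,374.16

Periodic rate r = 0.131 per year.
Growing ordinary annuity: PV = PMT₁ × [1 − ((1+g)/(1+r))^n] / (r − g) = 11,260 × [1 − ((1+0.0038)/(1+r))^12] / (r − 0.0038) = €67,374.16.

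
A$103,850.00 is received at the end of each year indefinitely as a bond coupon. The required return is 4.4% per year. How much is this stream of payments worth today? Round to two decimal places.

A$2,360,227.27

Periodic rate r = 0.044 per year.
Level perpetuity: PV = PMT / r = 103,850 / (0.044) = A$2,360,227.27.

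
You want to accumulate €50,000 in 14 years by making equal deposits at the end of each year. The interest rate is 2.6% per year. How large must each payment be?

Level ordinary annuity; solve FV = PMT × [((1+r)^n − 1)/r] for PMT.
Periodic rate r = 0.026 per year.
With n = 14: PMT = 50,000 / ([((1+r)^n − 1)/r]) = €3,006.50

€3,006.50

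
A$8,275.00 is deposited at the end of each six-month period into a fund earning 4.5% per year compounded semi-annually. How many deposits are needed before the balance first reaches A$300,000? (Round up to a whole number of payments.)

27 payments

Periodic rate r = 0.045/2 per half-year; n is counted in half-years.
Ordinary annuity FV: 300,000 = 8,275 × [((1+r)^n − 1)/r].
(1+r)^n = 1 + 300,000 × r / 8,275, so n = ln(1 + 300,000·r/8,275) / ln(1+r) = 26.81.
Round up to a whole number of payments: n = 27.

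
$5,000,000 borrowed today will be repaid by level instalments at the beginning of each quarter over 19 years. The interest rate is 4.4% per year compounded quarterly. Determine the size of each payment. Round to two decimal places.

$96,358.27

Level annuity due; solve PV = PMT × [(1 − (1+r)^−n)/r] × (1+r) for PMT.
Periodic rate r = 0.044/4 per quarter; n is counted in quarters.
With n = 76: PMT = 5,000,000 / ([(1 − (1+r)^−n)/r] × (1+r)) = $96,358.27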